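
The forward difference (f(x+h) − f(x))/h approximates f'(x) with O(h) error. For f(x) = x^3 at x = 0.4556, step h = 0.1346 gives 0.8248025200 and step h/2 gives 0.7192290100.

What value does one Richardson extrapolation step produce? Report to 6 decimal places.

0.613655

With r = 1 the leading error scales as h^1, so the weight is 2^1 = 2.
2 × 0.7192290100 − 0.8248025200 = 0.6136555000
(2 × 0.7192290100 − 0.8248025200)/(2 − 1) = 0.6136555000
Shift from A(h/2): −0.1055735100.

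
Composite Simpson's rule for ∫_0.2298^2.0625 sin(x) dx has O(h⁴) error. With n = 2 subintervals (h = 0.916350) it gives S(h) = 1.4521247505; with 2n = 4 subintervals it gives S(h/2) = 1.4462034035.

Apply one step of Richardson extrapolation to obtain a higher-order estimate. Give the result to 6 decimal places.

1.445809

Leading term ∝ h^4; use weight 16 = 2^4.
A(h/2) − A(h) = 1.4462034035 − 1.4521247505 = -0.0059213470
Divide by 2^4 − 1 = 15: (-0.0059213470)/15 = -0.0003947565
R = 1.4462034035 − 0.0003947565 = 1.4458086470
Gap between inputs: 5.921e-03; correction applied: −0.0003947565.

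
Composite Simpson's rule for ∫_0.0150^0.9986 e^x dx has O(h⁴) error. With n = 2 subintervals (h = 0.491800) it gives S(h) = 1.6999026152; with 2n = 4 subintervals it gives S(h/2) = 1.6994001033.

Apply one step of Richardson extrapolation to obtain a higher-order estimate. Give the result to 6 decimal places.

With r = 4 the leading error scales as h^4, so the weight is 2^4 = 16.
Difference of the inputs: 1.6994001033 − 1.6999026152 = -0.0005025119
Correction (A(h/2) − A(h))/(16 − 1) = (-0.0005025119)/15 = -0.0000335008
R = 1.6994001033 − 0.0000335008 = 1.6993666025
Shift from A(h/2): −0.0000335008.

1.699367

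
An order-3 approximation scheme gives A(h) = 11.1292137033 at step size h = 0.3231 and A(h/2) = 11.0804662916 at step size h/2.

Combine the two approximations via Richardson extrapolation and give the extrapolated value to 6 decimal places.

Order 3 gives 2^r = 8 and 2^r − 1 = 7.
Numerator 8×A(h/2) − A(h) = 8×11.0804662916 − 11.1292137033 = 77.5145166295
77.5145166295 ÷ 7 = 11.0735023756

11.073502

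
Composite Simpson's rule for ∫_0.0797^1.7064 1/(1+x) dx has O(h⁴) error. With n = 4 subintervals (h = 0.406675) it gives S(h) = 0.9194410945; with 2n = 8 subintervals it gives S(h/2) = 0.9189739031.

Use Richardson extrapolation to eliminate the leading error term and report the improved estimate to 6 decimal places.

0.918943

r = 4, so 2^r = 16.
A(h/2) − A(h) = 0.9189739031 − 0.9194410945 = -0.0004671914
Correction (A(h/2) − A(h))/(16 − 1) = (-0.0004671914)/15 = -0.0000311461
R = 0.9189739031 − 0.0000311461 = 0.9189427570
Gap between inputs: 4.672e-04; correction applied: −0.0000311461.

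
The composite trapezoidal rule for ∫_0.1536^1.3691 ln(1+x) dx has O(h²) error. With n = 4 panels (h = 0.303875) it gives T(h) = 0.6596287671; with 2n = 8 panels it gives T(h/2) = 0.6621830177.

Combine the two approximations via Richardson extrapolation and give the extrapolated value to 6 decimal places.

0.663034

r = 2, so 2^r = 4.
2^2*A(h/2) = 2.6487320708; minus A(h) gives 1.9891033037.
(4*0.6621830177 − 0.6596287671)/(4 − 1) = 0.6630344346
Shift from A(h/2): +0.0008514169.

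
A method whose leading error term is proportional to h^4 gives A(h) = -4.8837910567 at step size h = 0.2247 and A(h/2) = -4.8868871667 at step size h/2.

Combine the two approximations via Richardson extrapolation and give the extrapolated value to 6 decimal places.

Error is O(h^4); halving h shrinks it by 2^4 = 16.
A(h/2) − A(h) = -4.8868871667 − (-4.8837910567) = -0.0030961100
Divide by 2^4 − 1 = 15: (-0.0030961100)/15 = -0.0002064073
R = -4.8868871667 − 0.0002064073 = -4.8870935740

-4.887094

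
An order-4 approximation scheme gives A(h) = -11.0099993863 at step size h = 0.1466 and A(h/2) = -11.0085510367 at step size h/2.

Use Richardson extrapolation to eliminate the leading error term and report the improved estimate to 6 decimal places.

The method has order 4: 2^4 = 16.
16 × (-11.0085510367) = -176.1368165872; subtract (-11.0099993863) → -165.1268172009
R = (-165.1268172009)/15 = -11.0084544801
Gap between inputs: 1.448e-03; correction applied: +0.0000965566.

-11.008454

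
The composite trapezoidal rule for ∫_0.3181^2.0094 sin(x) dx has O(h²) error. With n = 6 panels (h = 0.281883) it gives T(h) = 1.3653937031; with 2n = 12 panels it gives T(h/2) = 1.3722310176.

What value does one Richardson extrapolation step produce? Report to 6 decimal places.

r = 2: numerator weight 4, denominator 3.
4·1.3722310176 = 5.4889240704; subtract 1.3653937031 → 4.1235303673
Denominator 4 − 1 = 3.
Result: 1.3745101224
Shift from A(h/2): +0.0022791048.

1.374510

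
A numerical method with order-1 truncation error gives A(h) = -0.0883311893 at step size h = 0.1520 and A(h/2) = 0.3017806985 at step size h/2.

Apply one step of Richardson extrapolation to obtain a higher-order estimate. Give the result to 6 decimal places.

r = 1, so 2^r = 2.
2^1 × A(h/2) = 0.6035613970; minus A(h) gives 0.6918925863.
R = 0.6918925863/1 = 0.6918925863

0.691893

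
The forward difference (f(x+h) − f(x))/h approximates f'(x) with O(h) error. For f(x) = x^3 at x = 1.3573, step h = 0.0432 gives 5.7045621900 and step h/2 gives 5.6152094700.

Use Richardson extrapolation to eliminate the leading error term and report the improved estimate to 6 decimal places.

Error is O(h^1); halving h shrinks it by 2^1 = 2.
2^1*A(h/2) = 11.2304189400; minus A(h) gives 5.5258567500.
Divide by 2^1 − 1 = 1.
(2*5.6152094700 − 5.7045621900)/(2 − 1) = 5.5258567500
Correction |R − A(h/2)| = 8.935e-02; gap |A(h/2) − A(h)| = 8.935e-02.

5.525857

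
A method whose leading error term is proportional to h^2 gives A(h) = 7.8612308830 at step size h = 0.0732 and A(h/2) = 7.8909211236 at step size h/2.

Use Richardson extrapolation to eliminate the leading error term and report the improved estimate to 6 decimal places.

r = 2, so 2^r = 4.
4·7.8909211236 = 31.5636844944; subtract 7.8612308830 → 23.7024536114
Extrapolated: 23.7024536114 / 3 = 7.9008178705

7.900818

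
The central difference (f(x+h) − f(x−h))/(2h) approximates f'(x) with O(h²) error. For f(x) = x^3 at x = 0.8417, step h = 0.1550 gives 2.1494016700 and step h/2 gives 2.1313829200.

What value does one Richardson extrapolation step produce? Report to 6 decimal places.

r = 2: numerator weight 4, denominator 3.
Weighted: 8.5255316800 − 2.1494016700 = 6.3761300100
6.3761300100 ÷ 3 = 2.1253766700
Shift from A(h/2): −0.0060062500.

2.125377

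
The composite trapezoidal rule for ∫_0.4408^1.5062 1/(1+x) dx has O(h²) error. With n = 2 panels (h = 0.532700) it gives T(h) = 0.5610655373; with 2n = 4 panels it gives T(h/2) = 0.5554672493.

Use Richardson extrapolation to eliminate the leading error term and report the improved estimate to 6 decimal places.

0.553601

Order 2 gives 2^r = 4 and 2^r − 1 = 3.
Weighted: 2.2218689972 − 0.5610655373 = 1.6608034599
R = 1.6608034599/3 = 0.5536011533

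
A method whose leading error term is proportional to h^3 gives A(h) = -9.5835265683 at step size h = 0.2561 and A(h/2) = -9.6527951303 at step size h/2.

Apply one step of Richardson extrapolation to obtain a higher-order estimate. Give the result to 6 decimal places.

Method order is 3; weight 2^3 = 8.
Difference of the inputs: -9.6527951303 − (-9.5835265683) = -0.0692685620
Correction (A(h/2) − A(h))/(8 − 1) = (-0.0692685620)/7 = -0.0098955089
R = -9.6527951303 − 0.0098955089 = -9.6626906392

-9.662691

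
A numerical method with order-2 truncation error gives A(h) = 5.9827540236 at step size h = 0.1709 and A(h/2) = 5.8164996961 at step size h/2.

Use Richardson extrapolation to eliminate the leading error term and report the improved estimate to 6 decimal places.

5.761082

The method has order 2: 2^2 = 4.
Difference of the inputs: 5.8164996961 − 5.9827540236 = -0.1662543275
Divide by 2^2 − 1 = 3: (-0.1662543275)/3 = -0.0554181092
R = 5.8164996961 − 0.0554181092 = 5.7610815869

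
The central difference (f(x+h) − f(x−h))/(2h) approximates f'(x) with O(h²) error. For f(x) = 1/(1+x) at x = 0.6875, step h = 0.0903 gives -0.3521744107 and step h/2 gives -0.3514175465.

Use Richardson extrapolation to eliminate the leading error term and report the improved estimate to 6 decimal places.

Error is O(h^2); halving h shrinks it by 2^2 = 4.
Difference of the inputs: -0.3514175465 − (-0.3521744107) = 0.0007568642
Divide by 2^2 − 1 = 3: 0.0007568642/3 = 0.0002522881
R = -0.3514175465 + 0.0002522881 = -0.3511652584

-0.351165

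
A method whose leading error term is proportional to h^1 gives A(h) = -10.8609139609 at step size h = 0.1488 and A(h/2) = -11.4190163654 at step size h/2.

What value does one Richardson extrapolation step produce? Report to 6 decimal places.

-11.977119

r = 1: numerator weight 2, denominator 1.
Numerator 2 × A(h/2) − A(h) = 2 × (-11.4190163654) − (-10.8609139609) = -11.9771187699
Extrapolated: (-11.9771187699) / 1 = -11.9771187699
Shift from A(h/2): −0.5581024045.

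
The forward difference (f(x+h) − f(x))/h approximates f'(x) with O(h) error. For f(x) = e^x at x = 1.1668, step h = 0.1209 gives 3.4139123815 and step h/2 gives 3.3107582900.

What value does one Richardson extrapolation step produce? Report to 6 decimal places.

Order 1 gives 2^r = 2 and 2^r − 1 = 1.
2×3.3107582900 = 6.6215165800; subtract 3.4139123815 → 3.2076041985
Divide by 2^1 − 1 = 1.
Extrapolated: 3.2076041985 / 1 = 3.2076041985

3.207604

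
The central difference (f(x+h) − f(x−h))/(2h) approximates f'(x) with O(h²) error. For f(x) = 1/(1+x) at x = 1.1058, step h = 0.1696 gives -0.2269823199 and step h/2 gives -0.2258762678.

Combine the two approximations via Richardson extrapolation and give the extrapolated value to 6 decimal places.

The method has order 2: 2^2 = 4.
4*(-0.2258762678) = -0.9035050712; (-0.9035050712) − (-0.2269823199) = -0.6765227513
Divide by 2^2 − 1 = 3.
(-0.6765227513) ÷ 3 = -0.2255075838
Correction |R − A(h/2)| = 3.687e-04; gap |A(h/2) − A(h)| = 1.106e-03.

-0.225508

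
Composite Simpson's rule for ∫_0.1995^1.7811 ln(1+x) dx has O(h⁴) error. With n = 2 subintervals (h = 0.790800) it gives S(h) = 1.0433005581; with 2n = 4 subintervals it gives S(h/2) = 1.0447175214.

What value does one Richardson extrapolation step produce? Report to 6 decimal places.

1.044812

r = 4, so 2^r = 16.
16×1.0447175214 = 16.7154803424; subtract 1.0433005581 → 15.6721797843
Denominator 16 − 1 = 15.
15.6721797843 ÷ 15 = 1.0448119856
Correction |R − A(h/2)| = 9.446e-05; gap |A(h/2) − A(h)| = 1.417e-03.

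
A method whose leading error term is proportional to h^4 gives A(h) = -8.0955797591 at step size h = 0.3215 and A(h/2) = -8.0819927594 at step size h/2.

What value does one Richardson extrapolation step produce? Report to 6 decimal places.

The method has order 4: 2^4 = 16.
16 × (-8.0819927594) = -129.3118841504; subtract (-8.0955797591) → -121.2163043913
Denominator 16 − 1 = 15.
(-121.2163043913) ÷ 15 = -8.0810869594

-8.081087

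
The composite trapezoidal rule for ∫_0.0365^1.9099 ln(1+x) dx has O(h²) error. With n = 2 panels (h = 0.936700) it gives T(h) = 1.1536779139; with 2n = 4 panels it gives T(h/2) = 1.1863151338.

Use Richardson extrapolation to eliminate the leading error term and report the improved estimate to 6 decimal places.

Leading term ∝ h^2; use weight 4 = 2^2.
2^2×A(h/2) = 4.7452605352; minus A(h) gives 3.5915826213.
Divide by 2^2 − 1 = 3.
R = 3.5915826213/3 = 1.1971942071
Gap between inputs: 3.264e-02; correction applied: +0.0108790733.

1.197194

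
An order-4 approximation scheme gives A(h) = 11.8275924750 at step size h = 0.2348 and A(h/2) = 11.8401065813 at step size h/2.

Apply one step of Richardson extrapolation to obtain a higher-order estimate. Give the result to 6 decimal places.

r = 4, so 2^r = 16.
Difference of the inputs: 11.8401065813 − 11.8275924750 = 0.0125141063
Divide by 2^4 − 1 = 15: 0.0125141063/15 = 0.0008342738
R = 11.8401065813 + 0.0008342738 = 11.8409408551
Shift from A(h/2): +0.0008342738.

11.840941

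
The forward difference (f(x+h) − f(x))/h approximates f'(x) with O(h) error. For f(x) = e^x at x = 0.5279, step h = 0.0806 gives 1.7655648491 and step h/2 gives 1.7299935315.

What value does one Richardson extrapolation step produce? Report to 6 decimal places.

1.694422

The method has order 1: 2^1 = 2.
Difference of the inputs: 1.7299935315 − 1.7655648491 = -0.0355713176
Correction (A(h/2) − A(h))/(2 − 1) = (-0.0355713176)/1 = -0.0355713176
R = A(h/2) + (A(h/2) − A(h))/1 = 1.7299935315 − 0.0355713176 = 1.6944222139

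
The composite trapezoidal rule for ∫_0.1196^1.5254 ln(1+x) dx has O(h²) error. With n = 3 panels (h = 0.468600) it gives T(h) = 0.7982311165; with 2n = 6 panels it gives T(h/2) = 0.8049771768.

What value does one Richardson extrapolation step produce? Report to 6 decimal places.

Leading term ∝ h^2; use weight 4 = 2^2.
Numerator 4 × A(h/2) − A(h) = 4 × 0.8049771768 − 0.7982311165 = 2.4216775907
Divide by 2^2 − 1 = 3.
Result: 0.8072258636
Shift from A(h/2): +0.0022486868.

0.807226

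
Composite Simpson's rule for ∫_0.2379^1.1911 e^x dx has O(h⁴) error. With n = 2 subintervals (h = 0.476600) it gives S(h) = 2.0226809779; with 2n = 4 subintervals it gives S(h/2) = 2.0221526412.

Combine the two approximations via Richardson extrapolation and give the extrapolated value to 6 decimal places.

2.022117

Leading term ∝ h^4; use weight 16 = 2^4.
Numerator 16×A(h/2) − A(h) = 16×2.0221526412 − 2.0226809779 = 30.3317612813
Divide by 2^4 − 1 = 15.
Extrapolated: 30.3317612813 / 15 = 2.0221174188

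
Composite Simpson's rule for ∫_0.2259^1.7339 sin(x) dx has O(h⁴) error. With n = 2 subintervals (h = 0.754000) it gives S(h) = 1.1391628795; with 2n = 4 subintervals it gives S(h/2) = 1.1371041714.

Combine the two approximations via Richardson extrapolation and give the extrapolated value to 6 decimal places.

1.136967

The method has order 4: 2^4 = 16.
Top: 16(1.1371041714) − (1.1391628795) = 17.0545038629
Divide by 2^4 − 1 = 15.
17.0545038629 ÷ 15 = 1.1369669242
Gap between inputs: 2.059e-03; correction applied: −0.0001372472.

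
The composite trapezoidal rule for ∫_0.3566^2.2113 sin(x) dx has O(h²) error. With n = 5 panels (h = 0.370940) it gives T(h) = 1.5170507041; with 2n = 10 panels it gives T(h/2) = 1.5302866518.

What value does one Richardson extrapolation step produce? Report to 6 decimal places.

1.534699

Method order is 2; weight 2^2 = 4.
4·1.5302866518 = 6.1211466072; 6.1211466072 − 1.5170507041 = 4.6040959031
(4·1.5302866518 − 1.5170507041)/(4 − 1) = 1.5346986344
Gap between inputs: 1.324e-02; correction applied: +0.0044119826.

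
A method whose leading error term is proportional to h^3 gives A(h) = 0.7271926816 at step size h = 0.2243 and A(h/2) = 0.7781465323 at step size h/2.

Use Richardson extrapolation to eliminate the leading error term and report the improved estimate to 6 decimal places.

0.785426

The method has order 3: 2^3 = 8.
8·0.7781465323 − 0.7271926816 = 5.4979795768
Extrapolated: 5.4979795768 / 7 = 0.7854256538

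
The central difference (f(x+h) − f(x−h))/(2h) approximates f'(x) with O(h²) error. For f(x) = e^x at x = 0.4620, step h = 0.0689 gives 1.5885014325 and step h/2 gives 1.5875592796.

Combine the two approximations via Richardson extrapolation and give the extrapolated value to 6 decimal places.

With r = 2 the leading error scales as h^2, so the weight is 2^2 = 4.
4·1.5875592796 = 6.3502371184; subtract 1.5885014325 → 4.7617356859
Divide by 2^2 − 1 = 3.
4.7617356859 ÷ 3 = 1.5872452286

1.587245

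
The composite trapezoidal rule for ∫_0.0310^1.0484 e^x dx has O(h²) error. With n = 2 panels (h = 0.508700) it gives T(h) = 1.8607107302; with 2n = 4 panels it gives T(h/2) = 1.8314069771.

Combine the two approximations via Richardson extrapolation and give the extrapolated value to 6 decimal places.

1.821639

The method has order 2: 2^2 = 4.
4*1.8314069771 = 7.3256279084; subtract 1.8607107302 → 5.4649171782
Denominator 4 − 1 = 3.
So the Richardson estimate is 1.8216390594.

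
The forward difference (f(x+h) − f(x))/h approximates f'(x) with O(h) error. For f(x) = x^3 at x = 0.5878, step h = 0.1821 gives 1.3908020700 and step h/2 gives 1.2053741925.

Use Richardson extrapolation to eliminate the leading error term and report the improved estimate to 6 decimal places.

1.019946

r = 1: numerator weight 2, denominator 1.
Numerator 2·A(h/2) − A(h) = 2·1.2053741925 − 1.3908020700 = 1.0199463150
Divide by 2^1 − 1 = 1.
(2·1.2053741925 − 1.3908020700)/(2 − 1) = 1.0199463150
Shift from A(h/2): −0.1854278775.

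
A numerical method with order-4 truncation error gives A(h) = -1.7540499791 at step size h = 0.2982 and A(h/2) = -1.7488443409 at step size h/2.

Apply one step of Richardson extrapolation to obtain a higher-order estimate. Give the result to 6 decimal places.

With r = 4 the leading error scales as h^4, so the weight is 2^4 = 16.
16×(-1.7488443409) − (-1.7540499791) = -26.2274594753
Divide by 2^4 − 1 = 15.
Extrapolated: (-26.2274594753) / 15 = -1.7484972984
Correction |R − A(h/2)| = 3.470e-04; gap |A(h/2) − A(h)| = 5.206e-03.

-1.748497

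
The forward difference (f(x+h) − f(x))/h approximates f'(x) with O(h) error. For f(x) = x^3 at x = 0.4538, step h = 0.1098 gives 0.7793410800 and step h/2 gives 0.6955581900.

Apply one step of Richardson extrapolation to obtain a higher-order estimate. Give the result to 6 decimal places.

0.611775

Order 1 gives 2^r = 2 and 2^r − 1 = 1.
2 × 0.6955581900 − 0.7793410800 = 0.6117753000
Denominator 2 − 1 = 1.
(2 × 0.6955581900 − 0.7793410800)/(2 − 1) = 0.6117753000
Correction |R − A(h/2)| = 8.378e-02; gap |A(h/2) − A(h)| = 8.378e-02.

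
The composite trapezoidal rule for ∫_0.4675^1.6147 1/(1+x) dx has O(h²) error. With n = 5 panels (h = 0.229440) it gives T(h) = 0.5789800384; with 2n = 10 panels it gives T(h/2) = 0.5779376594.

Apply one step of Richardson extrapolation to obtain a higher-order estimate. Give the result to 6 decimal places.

The method has order 2: 2^2 = 4.
Weighted: 2.3117506376 − 0.5789800384 = 1.7327705992
Denominator 4 − 1 = 3.
1.7327705992 ÷ 3 = 0.5775901997

0.577590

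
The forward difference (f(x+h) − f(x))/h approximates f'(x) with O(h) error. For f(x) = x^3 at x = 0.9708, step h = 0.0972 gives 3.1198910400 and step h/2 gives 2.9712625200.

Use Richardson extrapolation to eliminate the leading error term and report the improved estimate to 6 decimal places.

Error is O(h^1); halving h shrinks it by 2^1 = 2.
2 × 2.9712625200 = 5.9425250400; subtract 3.1198910400 → 2.8226340000
(2 × 2.9712625200 − 3.1198910400)/(2 − 1) = 2.8226340000

2.822634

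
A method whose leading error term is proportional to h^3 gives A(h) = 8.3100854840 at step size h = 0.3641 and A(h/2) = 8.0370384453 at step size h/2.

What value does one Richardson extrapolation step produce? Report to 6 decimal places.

Error is O(h^3); halving h shrinks it by 2^3 = 8.
Numerator 8·A(h/2) − A(h) = 8·8.0370384453 − 8.3100854840 = 55.9862220784
Extrapolated: 55.9862220784 / 7 = 7.9980317255
Correction |R − A(h/2)| = 3.901e-02; gap |A(h/2) − A(h)| = 2.730e-01.

7.998032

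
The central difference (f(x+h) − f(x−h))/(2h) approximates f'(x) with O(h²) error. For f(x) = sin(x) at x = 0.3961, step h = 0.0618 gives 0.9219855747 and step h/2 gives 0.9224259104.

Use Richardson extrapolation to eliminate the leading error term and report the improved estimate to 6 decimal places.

Method order is 2; weight 2^2 = 4.
2^2 × A(h/2) = 3.6897036416; minus A(h) gives 2.7677180669.
Divide by 2^2 − 1 = 3.
(4 × 0.9224259104 − 0.9219855747)/(4 − 1) = 0.9225726890
Shift from A(h/2): +0.0001467786.

0.922573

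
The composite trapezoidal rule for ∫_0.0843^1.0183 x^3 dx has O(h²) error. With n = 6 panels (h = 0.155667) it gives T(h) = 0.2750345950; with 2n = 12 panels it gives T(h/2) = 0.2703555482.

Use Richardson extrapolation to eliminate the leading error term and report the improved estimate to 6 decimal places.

Leading term ∝ h^2; use weight 4 = 2^2.
Difference of the inputs: 0.2703555482 − 0.2750345950 = -0.0046790468
Correction (A(h/2) − A(h))/(4 − 1) = (-0.0046790468)/3 = -0.0015596823
R = 0.2703555482 − 0.0015596823 = 0.2687958659
Shift from A(h/2): −0.0015596823.

0.268796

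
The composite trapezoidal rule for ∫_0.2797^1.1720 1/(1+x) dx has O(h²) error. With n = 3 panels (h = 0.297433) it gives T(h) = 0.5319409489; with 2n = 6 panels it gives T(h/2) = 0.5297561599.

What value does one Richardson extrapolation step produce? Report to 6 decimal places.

Method order is 2; weight 2^2 = 4.
4*0.5297561599 = 2.1190246396; 2.1190246396 − 0.5319409489 = 1.5870836907
Divide by 2^2 − 1 = 3.
Extrapolated: 1.5870836907 / 3 = 0.5290278969

0.529028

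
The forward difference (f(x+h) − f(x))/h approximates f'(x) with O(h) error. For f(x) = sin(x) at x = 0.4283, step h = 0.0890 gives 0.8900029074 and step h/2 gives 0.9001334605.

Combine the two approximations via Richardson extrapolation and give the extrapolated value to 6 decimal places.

Error is O(h^1); halving h shrinks it by 2^1 = 2.
Top: 2(0.9001334605) − (0.8900029074) = 0.9102640136
Denominator 2 − 1 = 1.
Extrapolated: 0.9102640136 / 1 = 0.9102640136
Shift from A(h/2): +0.0101305531.

0.910264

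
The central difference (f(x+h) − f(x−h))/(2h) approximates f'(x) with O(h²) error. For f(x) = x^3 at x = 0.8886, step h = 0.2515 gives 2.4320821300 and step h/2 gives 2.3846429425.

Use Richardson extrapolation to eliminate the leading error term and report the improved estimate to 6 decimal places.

2.368830

Leading term ∝ h^2; use weight 4 = 2^2.
Numerator 4×A(h/2) − A(h) = 4×2.3846429425 − 2.4320821300 = 7.1064896400
(4×2.3846429425 − 2.4320821300)/(4 − 1) = 2.3688298800
Gap between inputs: 4.744e-02; correction applied: −0.0158130625.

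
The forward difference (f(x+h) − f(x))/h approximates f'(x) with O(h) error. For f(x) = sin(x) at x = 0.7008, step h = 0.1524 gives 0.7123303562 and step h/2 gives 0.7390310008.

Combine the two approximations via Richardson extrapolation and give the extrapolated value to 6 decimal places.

Order 1 gives 2^r = 2 and 2^r − 1 = 1.
Weighted: 1.4780620016 − 0.7123303562 = 0.7657316454
R = 0.7657316454/1 = 0.7657316454

0.765732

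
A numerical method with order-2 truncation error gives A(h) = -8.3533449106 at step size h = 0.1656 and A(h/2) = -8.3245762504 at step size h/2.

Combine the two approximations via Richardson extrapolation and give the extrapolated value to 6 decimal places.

-8.314987

Order 2 gives 2^r = 4 and 2^r − 1 = 3.
4×(-8.3245762504) = -33.2983050016; subtract (-8.3533449106) → -24.9449600910
(4×(-8.3245762504) − (-8.3533449106))/(4 − 1) = -8.3149866970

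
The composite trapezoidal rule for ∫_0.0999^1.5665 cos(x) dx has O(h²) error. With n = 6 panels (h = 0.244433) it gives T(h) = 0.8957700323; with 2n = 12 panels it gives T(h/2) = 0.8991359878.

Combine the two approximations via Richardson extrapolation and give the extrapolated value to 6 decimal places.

0.900258

r = 2, so 2^r = 4.
Top: 4(0.8991359878) − (0.8957700323) = 2.7007739189
2.7007739189 ÷ 3 = 0.9002579730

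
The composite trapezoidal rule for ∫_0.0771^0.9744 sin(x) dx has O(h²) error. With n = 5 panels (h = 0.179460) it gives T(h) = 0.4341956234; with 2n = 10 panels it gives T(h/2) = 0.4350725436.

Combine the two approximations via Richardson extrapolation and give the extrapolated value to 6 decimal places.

Leading term ∝ h^2; use weight 4 = 2^2.
2^2 × A(h/2) = 1.7402901744; minus A(h) gives 1.3060945510.
Divide by 2^2 − 1 = 3.
So the Richardson estimate is 0.4353648503.

0.435365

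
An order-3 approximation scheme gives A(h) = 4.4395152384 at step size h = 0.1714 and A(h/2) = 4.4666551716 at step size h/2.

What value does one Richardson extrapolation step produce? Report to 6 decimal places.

Error is O(h^3); halving h shrinks it by 2^3 = 8.
Numerator 8 × A(h/2) − A(h) = 8 × 4.4666551716 − 4.4395152384 = 31.2937261344
Extrapolated: 31.2937261344 / 7 = 4.4705323049
Correction |R − A(h/2)| = 3.877e-03; gap |A(h/2) − A(h)| = 2.714e-02.

4.470532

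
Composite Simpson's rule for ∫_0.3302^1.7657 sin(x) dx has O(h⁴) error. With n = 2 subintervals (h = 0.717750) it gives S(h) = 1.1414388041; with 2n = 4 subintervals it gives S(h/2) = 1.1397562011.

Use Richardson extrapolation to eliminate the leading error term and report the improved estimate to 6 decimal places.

1.139644

Leading term ∝ h^4; use weight 16 = 2^4.
2^4×A(h/2) = 18.2360992176; minus A(h) gives 17.0946604135.
(16×1.1397562011 − 1.1414388041)/(16 − 1) = 1.1396440276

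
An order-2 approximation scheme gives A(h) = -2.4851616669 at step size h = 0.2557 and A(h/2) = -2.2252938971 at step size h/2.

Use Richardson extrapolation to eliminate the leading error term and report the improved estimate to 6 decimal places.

r = 2, so 2^r = 4.
Numerator 4*A(h/2) − A(h) = 4*(-2.2252938971) − (-2.4851616669) = -6.4160139215
(4*(-2.2252938971) − (-2.4851616669))/(4 − 1) = -2.1386713072

-2.138671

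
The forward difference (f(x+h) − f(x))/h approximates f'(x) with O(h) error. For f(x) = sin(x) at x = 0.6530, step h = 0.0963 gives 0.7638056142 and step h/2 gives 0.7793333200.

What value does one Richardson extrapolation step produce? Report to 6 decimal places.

Order 1 gives 2^r = 2 and 2^r − 1 = 1.
Weighted: 1.5586666400 − 0.7638056142 = 0.7948610258
0.7948610258 ÷ 1 = 0.7948610258
Gap between inputs: 1.553e-02; correction applied: +0.0155277058.

0.794861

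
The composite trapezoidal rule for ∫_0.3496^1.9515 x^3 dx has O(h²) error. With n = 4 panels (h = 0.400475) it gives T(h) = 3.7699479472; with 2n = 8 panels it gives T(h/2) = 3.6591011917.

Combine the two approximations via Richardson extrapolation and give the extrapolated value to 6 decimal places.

With r = 2 the leading error scales as h^2, so the weight is 2^2 = 4.
Top: 4(3.6591011917) − (3.7699479472) = 10.8664568196
10.8664568196 ÷ 3 = 3.6221522732
Shift from A(h/2): −0.0369489185.

3.622152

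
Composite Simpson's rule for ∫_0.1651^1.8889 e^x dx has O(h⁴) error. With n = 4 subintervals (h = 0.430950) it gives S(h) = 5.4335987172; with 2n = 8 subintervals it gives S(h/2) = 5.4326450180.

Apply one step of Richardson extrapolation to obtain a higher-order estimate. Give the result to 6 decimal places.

5.432581

Leading term ∝ h^4; use weight 16 = 2^4.
16×5.4326450180 = 86.9223202880; subtract 5.4335987172 → 81.4887215708
(16×5.4326450180 − 5.4335987172)/(16 − 1) = 5.4325814381
Shift from A(h/2): −0.0000635799.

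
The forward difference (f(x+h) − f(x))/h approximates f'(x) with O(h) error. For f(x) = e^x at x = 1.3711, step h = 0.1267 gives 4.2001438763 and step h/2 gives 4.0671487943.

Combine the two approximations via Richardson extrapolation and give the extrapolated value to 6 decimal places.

r = 1: numerator weight 2, denominator 1.
Difference of the inputs: 4.0671487943 − 4.2001438763 = -0.1329950820
Divide by 2^1 − 1 = 1: (-0.1329950820)/1 = -0.1329950820
R = 4.0671487943 − 0.1329950820 = 3.9341537123
Shift from A(h/2): −0.1329950820.

3.934154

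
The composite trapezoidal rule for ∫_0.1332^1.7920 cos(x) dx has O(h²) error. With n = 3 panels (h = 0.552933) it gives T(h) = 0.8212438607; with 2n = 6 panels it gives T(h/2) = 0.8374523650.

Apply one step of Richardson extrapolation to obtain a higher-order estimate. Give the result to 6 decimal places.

Leading term ∝ h^2; use weight 4 = 2^2.
4·0.8374523650 − 0.8212438607 = 2.5285655993
Extrapolated: 2.5285655993 / 3 = 0.8428551998
Shift from A(h/2): +0.0054028348.

0.842855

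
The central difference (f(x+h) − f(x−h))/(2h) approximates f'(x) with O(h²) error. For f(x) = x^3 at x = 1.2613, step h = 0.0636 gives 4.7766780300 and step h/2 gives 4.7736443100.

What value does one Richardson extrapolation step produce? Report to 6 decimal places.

The method has order 2: 2^2 = 4.
4 × 4.7736443100 = 19.0945772400; subtract 4.7766780300 → 14.3178992100
Denominator 4 − 1 = 3.
Result: 4.7726330700

4.772633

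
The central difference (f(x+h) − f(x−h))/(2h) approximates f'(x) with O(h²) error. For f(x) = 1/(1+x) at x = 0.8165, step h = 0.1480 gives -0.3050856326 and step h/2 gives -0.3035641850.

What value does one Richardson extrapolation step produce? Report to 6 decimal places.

Leading term ∝ h^2; use weight 4 = 2^2.
4*(-0.3035641850) − (-0.3050856326) = -0.9091711074
Extrapolated: (-0.9091711074) / 3 = -0.3030570358
Correction |R − A(h/2)| = 5.071e-04; gap |A(h/2) − A(h)| = 1.521e-03.

-0.303057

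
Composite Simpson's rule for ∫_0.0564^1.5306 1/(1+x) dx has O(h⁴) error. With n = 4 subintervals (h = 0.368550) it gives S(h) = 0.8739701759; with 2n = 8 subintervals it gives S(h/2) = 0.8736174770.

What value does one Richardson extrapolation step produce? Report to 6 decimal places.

Order 4 gives 2^r = 16 and 2^r − 1 = 15.
Weighted: 13.9778796320 − 0.8739701759 = 13.1039094561
Denominator 16 − 1 = 15.
Result: 0.8735939637
Shift from A(h/2): −0.0000235133.

0.873594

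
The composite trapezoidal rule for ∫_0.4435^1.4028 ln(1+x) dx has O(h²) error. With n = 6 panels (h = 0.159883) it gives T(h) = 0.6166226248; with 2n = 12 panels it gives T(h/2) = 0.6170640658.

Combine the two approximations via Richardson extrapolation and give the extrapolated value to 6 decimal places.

0.617211

Leading term ∝ h^2; use weight 4 = 2^2.
4·0.6170640658 − 0.6166226248 = 1.8516336384
Divide by 2^2 − 1 = 3.
So the Richardson estimate is 0.6172112128.
Shift from A(h/2): +0.0001471470.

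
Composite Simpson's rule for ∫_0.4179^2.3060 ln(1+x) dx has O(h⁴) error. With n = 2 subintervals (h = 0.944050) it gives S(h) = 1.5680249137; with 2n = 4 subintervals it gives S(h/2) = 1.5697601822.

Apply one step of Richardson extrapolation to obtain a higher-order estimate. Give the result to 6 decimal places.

Leading term ∝ h^4; use weight 16 = 2^4.
Top: 16(1.5697601822) − (1.5680249137) = 23.5481380015
R = 23.5481380015/15 = 1.5698758668

1.569876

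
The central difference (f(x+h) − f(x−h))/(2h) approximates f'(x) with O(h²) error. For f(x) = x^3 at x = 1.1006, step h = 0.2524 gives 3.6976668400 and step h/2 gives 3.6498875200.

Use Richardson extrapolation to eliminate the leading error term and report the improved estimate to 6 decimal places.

3.633961

Method order is 2; weight 2^2 = 4.
Weighted: 14.5995500800 − 3.6976668400 = 10.9018832400
Divide by 2^2 − 1 = 3.
(4 × 3.6498875200 − 3.6976668400)/(4 − 1) = 3.6339610800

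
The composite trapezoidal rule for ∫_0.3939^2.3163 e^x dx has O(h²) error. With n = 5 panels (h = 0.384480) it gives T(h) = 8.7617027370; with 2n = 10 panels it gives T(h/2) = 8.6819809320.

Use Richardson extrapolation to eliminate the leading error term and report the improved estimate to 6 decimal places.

8.655407

Method order is 2; weight 2^2 = 4.
4×8.6819809320 = 34.7279237280; subtract 8.7617027370 → 25.9662209910
(4×8.6819809320 − 8.7617027370)/(4 − 1) = 8.6554069970
Shift from A(h/2): −0.0265739350.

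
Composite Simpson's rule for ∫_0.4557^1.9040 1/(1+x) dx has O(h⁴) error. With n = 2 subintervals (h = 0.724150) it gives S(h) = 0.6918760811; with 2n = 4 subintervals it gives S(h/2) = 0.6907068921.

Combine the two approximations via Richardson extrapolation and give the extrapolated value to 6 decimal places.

r = 4, so 2^r = 16.
Difference of the inputs: 0.6907068921 − 0.6918760811 = -0.0011691890
Correction (A(h/2) − A(h))/(16 − 1) = (-0.0011691890)/15 = -0.0000779459
R = A(h/2) + (A(h/2) − A(h))/15 = 0.6907068921 − 0.0000779459 = 0.6906289462

0.690629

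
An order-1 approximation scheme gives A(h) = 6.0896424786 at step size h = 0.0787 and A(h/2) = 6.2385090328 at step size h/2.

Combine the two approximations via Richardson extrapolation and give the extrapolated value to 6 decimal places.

Method order is 1; weight 2^1 = 2.
2*6.2385090328 − 6.0896424786 = 6.3873755870
Denominator 2 − 1 = 1.
So the Richardson estimate is 6.3873755870.
Correction |R − A(h/2)| = 1.489e-01; gap |A(h/2) − A(h)| = 1.489e-01.

6.387376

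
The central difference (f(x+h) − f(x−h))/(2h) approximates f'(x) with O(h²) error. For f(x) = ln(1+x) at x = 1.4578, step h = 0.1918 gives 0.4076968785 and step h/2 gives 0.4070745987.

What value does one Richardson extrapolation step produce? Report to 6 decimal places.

0.406867

With r = 2 the leading error scales as h^2, so the weight is 2^2 = 4.
Top: 4(0.4070745987) − (0.4076968785) = 1.2206015163
(4*0.4070745987 − 0.4076968785)/(4 − 1) = 0.4068671721
Shift from A(h/2): −0.0002074266.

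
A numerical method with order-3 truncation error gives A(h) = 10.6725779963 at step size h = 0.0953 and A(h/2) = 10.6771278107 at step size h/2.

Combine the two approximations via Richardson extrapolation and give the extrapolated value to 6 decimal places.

The method has order 3: 2^3 = 8.
Difference of the inputs: 10.6771278107 − 10.6725779963 = 0.0045498144
Correction (A(h/2) − A(h))/(8 − 1) = 0.0045498144/7 = 0.0006499735
R = A(h/2) + (A(h/2) − A(h))/7 = 10.6771278107 + 0.0006499735 = 10.6777777842
Correction |R − A(h/2)| = 6.500e-04; gap |A(h/2) − A(h)| = 4.550e-03.

10.677778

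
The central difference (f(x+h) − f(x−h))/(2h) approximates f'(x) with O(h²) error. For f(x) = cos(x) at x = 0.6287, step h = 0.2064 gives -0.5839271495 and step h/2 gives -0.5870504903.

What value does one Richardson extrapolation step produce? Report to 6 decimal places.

-0.588092

Leading term ∝ h^2; use weight 4 = 2^2.
4·(-0.5870504903) = -2.3482019612; (-2.3482019612) − (-0.5839271495) = -1.7642748117
Divide by 2^2 − 1 = 3.
R = (-1.7642748117)/3 = -0.5880916039
Correction |R − A(h/2)| = 1.041e-03; gap |A(h/2) − A(h)| = 3.123e-03.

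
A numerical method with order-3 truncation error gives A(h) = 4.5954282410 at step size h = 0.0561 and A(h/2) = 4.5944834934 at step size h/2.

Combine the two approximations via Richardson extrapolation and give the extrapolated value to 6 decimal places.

Leading term ∝ h^3; use weight 8 = 2^3.
Difference of the inputs: 4.5944834934 − 4.5954282410 = -0.0009447476
Correction (A(h/2) − A(h))/(8 − 1) = (-0.0009447476)/7 = -0.0001349639
R = 4.5944834934 − 0.0001349639 = 4.5943485295
Shift from A(h/2): −0.0001349639.

4.594349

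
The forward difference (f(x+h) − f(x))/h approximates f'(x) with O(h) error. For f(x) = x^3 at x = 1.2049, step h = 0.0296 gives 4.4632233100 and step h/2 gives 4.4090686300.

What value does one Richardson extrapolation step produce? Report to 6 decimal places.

4.354914

The method has order 1: 2^1 = 2.
2^1·A(h/2) = 8.8181372600; minus A(h) gives 4.3549139500.
4.3549139500 ÷ 1 = 4.3549139500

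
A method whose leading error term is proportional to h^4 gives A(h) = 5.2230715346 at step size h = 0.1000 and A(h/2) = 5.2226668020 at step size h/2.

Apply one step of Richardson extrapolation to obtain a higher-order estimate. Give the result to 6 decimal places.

5.222640

Leading term ∝ h^4; use weight 16 = 2^4.
16*5.2226668020 = 83.5626688320; subtract 5.2230715346 → 78.3395972974
R = 78.3395972974/15 = 5.2226398198
Shift from A(h/2): −0.0000269822.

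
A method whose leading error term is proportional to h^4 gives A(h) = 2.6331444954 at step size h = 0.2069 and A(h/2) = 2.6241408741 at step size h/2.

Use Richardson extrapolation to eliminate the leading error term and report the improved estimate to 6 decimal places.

2.623541

r = 4: numerator weight 16, denominator 15.
Top: 16(2.6241408741) − (2.6331444954) = 39.3531094902
Divide by 2^4 − 1 = 15.
(16×2.6241408741 − 2.6331444954)/(16 − 1) = 2.6235406327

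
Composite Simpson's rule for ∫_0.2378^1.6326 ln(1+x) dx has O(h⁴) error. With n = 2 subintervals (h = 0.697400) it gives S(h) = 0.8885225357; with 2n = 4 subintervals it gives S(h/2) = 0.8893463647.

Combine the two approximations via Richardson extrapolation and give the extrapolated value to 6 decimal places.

0.889401

With r = 4 the leading error scales as h^4, so the weight is 2^4 = 16.
16 × 0.8893463647 − 0.8885225357 = 13.3410192995
(16 × 0.8893463647 − 0.8885225357)/(16 − 1) = 0.8894012866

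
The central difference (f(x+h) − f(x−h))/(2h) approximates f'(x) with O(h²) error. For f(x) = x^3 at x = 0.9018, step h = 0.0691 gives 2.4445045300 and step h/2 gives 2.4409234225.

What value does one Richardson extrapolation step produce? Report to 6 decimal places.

r = 2: numerator weight 4, denominator 3.
Weighted: 9.7636936900 − 2.4445045300 = 7.3191891600
Extrapolated: 7.3191891600 / 3 = 2.4397297200

2.439730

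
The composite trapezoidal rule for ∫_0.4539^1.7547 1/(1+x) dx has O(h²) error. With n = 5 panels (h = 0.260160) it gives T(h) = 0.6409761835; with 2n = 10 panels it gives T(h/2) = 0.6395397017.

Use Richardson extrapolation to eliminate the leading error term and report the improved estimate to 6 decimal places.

0.639061

The method has order 2: 2^2 = 4.
Weighted: 2.5581588068 − 0.6409761835 = 1.9171826233
R = 1.9171826233/3 = 0.6390608744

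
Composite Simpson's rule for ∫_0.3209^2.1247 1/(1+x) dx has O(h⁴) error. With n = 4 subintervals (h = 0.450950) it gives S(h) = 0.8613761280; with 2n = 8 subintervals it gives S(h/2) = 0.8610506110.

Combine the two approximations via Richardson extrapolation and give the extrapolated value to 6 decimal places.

0.861029

r = 4: numerator weight 16, denominator 15.
16*0.8610506110 = 13.7768097760; 13.7768097760 − 0.8613761280 = 12.9154336480
Divide by 2^4 − 1 = 15.
(16*0.8610506110 − 0.8613761280)/(16 − 1) = 0.8610289099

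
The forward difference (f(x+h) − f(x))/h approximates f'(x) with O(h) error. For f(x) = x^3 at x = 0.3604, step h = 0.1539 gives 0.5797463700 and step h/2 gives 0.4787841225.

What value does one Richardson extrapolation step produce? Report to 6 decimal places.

0.377822

Leading term ∝ h^1; use weight 2 = 2^1.
2^1×A(h/2) = 0.9575682450; minus A(h) gives 0.3778218750.
Divide by 2^1 − 1 = 1.
Result: 0.3778218750
Correction |R − A(h/2)| = 1.010e-01; gap |A(h/2) − A(h)| = 1.010e-01.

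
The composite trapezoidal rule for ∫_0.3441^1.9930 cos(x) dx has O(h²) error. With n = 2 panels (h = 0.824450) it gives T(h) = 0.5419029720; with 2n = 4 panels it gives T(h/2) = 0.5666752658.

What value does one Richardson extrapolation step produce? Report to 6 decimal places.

0.574933

With r = 2 the leading error scales as h^2, so the weight is 2^2 = 4.
2^2·A(h/2) = 2.2667010632; minus A(h) gives 1.7247980912.
R = 1.7247980912/3 = 0.5749326971
Correction |R − A(h/2)| = 8.257e-03; gap |A(h/2) − A(h)| = 2.477e-02.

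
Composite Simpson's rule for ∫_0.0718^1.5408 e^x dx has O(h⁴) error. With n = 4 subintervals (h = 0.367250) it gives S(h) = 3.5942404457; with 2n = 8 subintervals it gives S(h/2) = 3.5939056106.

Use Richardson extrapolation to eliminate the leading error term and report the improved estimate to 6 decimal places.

With r = 4 the leading error scales as h^4, so the weight is 2^4 = 16.
Weighted: 57.5024897696 − 3.5942404457 = 53.9082493239
Divide by 2^4 − 1 = 15.
So the Richardson estimate is 3.5938832883.

3.593883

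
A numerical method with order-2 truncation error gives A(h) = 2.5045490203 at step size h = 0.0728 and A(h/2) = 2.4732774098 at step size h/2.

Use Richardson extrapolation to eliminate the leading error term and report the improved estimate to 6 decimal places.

2.462854

With r = 2 the leading error scales as h^2, so the weight is 2^2 = 4.
A(h/2) − A(h) = 2.4732774098 − 2.5045490203 = -0.0312716105
Divide by 2^2 − 1 = 3: (-0.0312716105)/3 = -0.0104238702
R = A(h/2) + (A(h/2) − A(h))/3 = 2.4732774098 − 0.0104238702 = 2.4628535396
Shift from A(h/2): −0.0104238702.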